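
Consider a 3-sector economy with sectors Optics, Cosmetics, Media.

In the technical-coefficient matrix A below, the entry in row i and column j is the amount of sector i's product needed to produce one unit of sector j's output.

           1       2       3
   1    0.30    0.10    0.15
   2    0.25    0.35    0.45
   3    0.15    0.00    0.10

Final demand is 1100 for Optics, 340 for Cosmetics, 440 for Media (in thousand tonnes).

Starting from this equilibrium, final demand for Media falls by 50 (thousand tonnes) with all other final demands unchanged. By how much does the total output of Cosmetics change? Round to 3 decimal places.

I − A =
  [   0.70    -0.10    -0.15]
  [  -0.25     0.65    -0.45]
  [  -0.15     0.00     0.90]
Cofactors of I−A, C_ij = (−1)^(i+j)·(minor ij) (rows/columns in the sector order above):
  C_11 = (0.65)(0.90) − (-0.45)(0.00) = 0.5850
  C_12 = −[(-0.25)(0.90) − (-0.45)(-0.15)] = 0.2925
  C_13 = (-0.25)(0.00) − (0.65)(-0.15) = 0.0975
  C_21 = −[(-0.10)(0.90) − (-0.15)(0.00)] = 0.0900
  C_22 = (0.70)(0.90) − (-0.15)(-0.15) = 0.6075
  C_23 = −[(0.70)(0.00) − (-0.10)(-0.15)] = 0.0150
  C_31 = (-0.10)(-0.45) − (-0.15)(0.65) = 0.1425
  C_32 = −[(0.70)(-0.45) − (-0.15)(-0.25)] = 0.3525
  C_33 = (0.70)(0.65) − (-0.10)(-0.25) = 0.4300
det(I−A) = Σ_j (I−A)_1j·C_1j = (0.70)(0.5850) + (-0.10)(0.2925) + (-0.15)(0.0975) = 0.365625
adj(I−A) = Cᵀ =
  [ 0.5850   0.0900   0.1425]
  [ 0.2925   0.6075   0.3525]
  [ 0.0975   0.0150   0.4300]
(I − A)⁻¹ = adj(I−A) / det(I−A) ≈
  [   1.6000     0.2462     0.3897]
  [   0.8000     1.6615     0.9641]
  [   0.2667     0.0410     1.1761]
Δx = (I − A)⁻¹ Δd with Δd having -50 in the Media component and 0 elsewhere.
So Δx_2 = L_23 · (-50), where L_23 = adj(I−A)_23 / det(I−A) = 0.3525 / 0.365625.
Δx_2 = 0.3525 × (-50) / 0.365625 = -17.625 / 0.365625 ≈ -48.205.

Δx_2 = -48.205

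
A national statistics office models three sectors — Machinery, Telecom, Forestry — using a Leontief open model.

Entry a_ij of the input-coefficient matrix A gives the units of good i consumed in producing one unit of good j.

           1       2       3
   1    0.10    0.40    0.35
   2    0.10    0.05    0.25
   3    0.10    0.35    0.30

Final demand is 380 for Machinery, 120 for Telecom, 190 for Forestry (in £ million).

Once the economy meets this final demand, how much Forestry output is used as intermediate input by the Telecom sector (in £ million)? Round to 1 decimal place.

z_32 = 125.9

I − A =
  [   0.90    -0.40    -0.35]
  [  -0.10     0.95    -0.25]
  [  -0.10    -0.35     0.70]
Cofactors of I−A, C_ij = (−1)^(i+j)·(minor ij) (rows/columns in the sector order above):
  C_11 = (0.95)(0.70) − (-0.25)(-0.35) = 0.5775
  C_12 = −[(-0.10)(0.70) − (-0.25)(-0.10)] = 0.0950
  C_13 = (-0.10)(-0.35) − (0.95)(-0.10) = 0.1300
  C_21 = −[(-0.40)(0.70) − (-0.35)(-0.35)] = 0.4025
  C_22 = (0.90)(0.70) − (-0.35)(-0.10) = 0.5950
  C_23 = −[(0.90)(-0.35) − (-0.40)(-0.10)] = 0.3550
  C_31 = (-0.40)(-0.25) − (-0.35)(0.95) = 0.4325
  C_32 = −[(0.90)(-0.25) − (-0.35)(-0.10)] = 0.2600
  C_33 = (0.90)(0.95) − (-0.40)(-0.10) = 0.8150
det(I−A) = Σ_j (I−A)_1j·C_1j = (0.90)(0.5775) + (-0.40)(0.0950) + (-0.35)(0.1300) = 0.43625
adj(I−A) = Cᵀ =
  [ 0.5775   0.4025   0.4325]
  [ 0.0950   0.5950   0.2600]
  [ 0.1300   0.3550   0.8150]
(I − A)⁻¹ = adj(I−A) / det(I−A) ≈
  [   1.3238     0.9226     0.9914]
  [   0.2178     1.3639     0.5960]
  [   0.2980     0.8138     1.8682]
First solve x = (I − A)⁻¹ d = adj(I−A)·d / det(I−A); in particular x_2 = (0.0950·380 + 0.5950·120 + 0.2600·190) / 0.43625 = 156.90 / 0.43625 ≈ 359.656.
Intermediate flow from 3 to 2: z_32 = a_32 · x_2 = 0.35 × 156.90 / 0.43625 = 54.915 / 0.43625 ≈ 125.9.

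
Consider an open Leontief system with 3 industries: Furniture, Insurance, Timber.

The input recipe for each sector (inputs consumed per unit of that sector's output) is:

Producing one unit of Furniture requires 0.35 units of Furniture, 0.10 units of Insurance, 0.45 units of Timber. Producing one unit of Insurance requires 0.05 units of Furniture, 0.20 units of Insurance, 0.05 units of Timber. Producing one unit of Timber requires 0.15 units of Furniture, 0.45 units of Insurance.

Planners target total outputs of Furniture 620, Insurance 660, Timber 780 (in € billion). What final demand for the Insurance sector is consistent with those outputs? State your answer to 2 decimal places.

I − A =
  [   0.65    -0.05    -0.15]
  [  -0.10     0.80    -0.45]
  [  -0.45    -0.05     1.00]
d = (I − A) x:
  d_F = (+0.65)·620 + (-0.05)·660 + (-0.15)·780 = 253.00
  d_I = (-0.10)·620 + (+0.80)·660 + (-0.45)·780 = 115.00
  d_T = (-0.45)·620 + (-0.05)·660 + (+1.00)·780 = 468.00

d_I = 115.00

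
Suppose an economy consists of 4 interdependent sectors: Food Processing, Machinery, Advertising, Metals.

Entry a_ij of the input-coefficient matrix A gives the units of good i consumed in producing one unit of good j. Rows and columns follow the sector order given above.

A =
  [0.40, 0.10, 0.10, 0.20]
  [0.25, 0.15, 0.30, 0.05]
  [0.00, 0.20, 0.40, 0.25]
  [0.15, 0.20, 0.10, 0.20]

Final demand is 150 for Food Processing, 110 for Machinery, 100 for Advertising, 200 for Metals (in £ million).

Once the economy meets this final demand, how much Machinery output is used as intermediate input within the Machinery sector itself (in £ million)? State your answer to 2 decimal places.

z_22 = 84.41

I − A =
  [   0.60    -0.10    -0.10    -0.20]
  [  -0.25     0.85    -0.30    -0.05]
  [   0.00    -0.20     0.60    -0.25]
  [  -0.15    -0.20    -0.10     0.80]
Compute the cofactors C_ij = (−1)^(i+j)·(3×3 minor ij) of I−A; the adjugate is their transpose:
adj(I−A) = Cᵀ =
  [ 0.316750   0.094500   0.120500   0.122750]
  [ 0.129500   0.251250   0.163750   0.099250]
  [ 0.085875   0.123750   0.345750   0.137250]
  [ 0.102500   0.096000   0.106750   0.250000]
det(I−A) = Σ_j (I−A)_1j·C_1j = (0.60)(0.316750) + (-0.10)(0.129500) + (-0.10)(0.085875) + (-0.20)(0.102500) = 0.1480125
(I − A)⁻¹ = adj(I−A) / det(I−A) ≈
  [   2.1400     0.6385     0.8141     0.8293]
  [   0.8749     1.6975     1.1063     0.6706]
  [   0.5802     0.8361     2.3360     0.9273]
  [   0.6925     0.6486     0.7212     1.6890]
First solve x = (I − A)⁻¹ d = adj(I−A)·d / det(I−A); in particular x_2 = (0.129500·150 + 0.251250·110 + 0.163750·100 + 0.099250·200) / 0.1480125 = 83.2875 / 0.1480125 ≈ 562.7059.
Intermediate flow from 2 to 2: z_22 = a_22 · x_2 = 0.15 × 83.2875 / 0.1480125 = 12.493125 / 0.1480125 ≈ 84.41.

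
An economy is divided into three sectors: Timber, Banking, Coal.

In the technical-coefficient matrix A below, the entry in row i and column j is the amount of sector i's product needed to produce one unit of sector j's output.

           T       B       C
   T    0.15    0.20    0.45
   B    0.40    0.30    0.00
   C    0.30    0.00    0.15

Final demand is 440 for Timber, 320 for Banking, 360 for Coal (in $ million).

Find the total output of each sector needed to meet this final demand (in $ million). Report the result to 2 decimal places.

x_T = 1251.57, x_B = 1172.32, x_C = 865.26

I − A =
  [   0.85    -0.20    -0.45]
  [  -0.40     0.70     0.00]
  [  -0.30     0.00     0.85]
Cofactors of I−A, C_ij = (−1)^(i+j)·(minor ij) (rows/columns in the sector order above):
  C_11 = (0.70)(0.85) − (0.00)(0.00) = 0.5950
  C_12 = −[(-0.40)(0.85) − (0.00)(-0.30)] = 0.3400
  C_13 = (-0.40)(0.00) − (0.70)(-0.30) = 0.2100
  C_21 = −[(-0.20)(0.85) − (-0.45)(0.00)] = 0.1700
  C_22 = (0.85)(0.85) − (-0.45)(-0.30) = 0.5875
  C_23 = −[(0.85)(0.00) − (-0.20)(-0.30)] = 0.0600
  C_31 = (-0.20)(0.00) − (-0.45)(0.70) = 0.3150
  C_32 = −[(0.85)(0.00) − (-0.45)(-0.40)] = 0.1800
  C_33 = (0.85)(0.70) − (-0.20)(-0.40) = 0.5150
det(I−A) = Σ_j (I−A)_1j·C_1j = (0.85)(0.5950) + (-0.20)(0.3400) + (-0.45)(0.2100) = 0.34325
adj(I−A) = Cᵀ =
  [ 0.5950   0.1700   0.3150]
  [ 0.3400   0.5875   0.1800]
  [ 0.2100   0.0600   0.5150]
(I − A)⁻¹ = adj(I−A) / det(I−A) ≈
  [   1.7334     0.4953     0.9177]
  [   0.9905     1.7116     0.5244]
  [   0.6118     0.1748     1.5004]
x = (I − A)⁻¹ d = adj(I−A)·d / det(I−A), with det(I−A) = 0.34325:
  x_T = (0.5950·440 + 0.1700·320 + 0.3150·360) / 0.34325 = 429.60 / 0.34325 ≈ 1251.57
  x_B = (0.3400·440 + 0.5875·320 + 0.1800·360) / 0.34325 = 402.40 / 0.34325 ≈ 1172.32
  x_C = (0.2100·440 + 0.0600·320 + 0.5150·360) / 0.34325 = 297.00 / 0.34325 ≈ 865.26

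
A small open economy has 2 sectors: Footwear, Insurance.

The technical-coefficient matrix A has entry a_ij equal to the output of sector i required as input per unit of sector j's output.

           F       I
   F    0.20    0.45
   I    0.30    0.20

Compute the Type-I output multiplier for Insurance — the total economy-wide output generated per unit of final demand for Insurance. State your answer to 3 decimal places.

I − A =
  [   0.80    -0.45]
  [  -0.30     0.80]
det(I−A) = (0.80)(0.80) − (-0.45)(-0.30) = 0.5050
adj(I−A) = [[0.80, 0.45], [0.30, 0.80]]
(I − A)⁻¹ = adj(I−A) / det(I−A) ≈
  [   1.5842     0.8911]
  [   0.5941     1.5842]
The output multiplier for sector j is the column-j sum of the Leontief inverse (I − A)⁻¹ = adj(I−A) / det(I−A).
Column I of adj(I−A): (0.45, 0.80); det(I−A) = 0.5050.
m_I = (0.45 + 0.80) / 0.5050 = 1.25 / 0.5050 ≈ 2.475.

m_I = 2.475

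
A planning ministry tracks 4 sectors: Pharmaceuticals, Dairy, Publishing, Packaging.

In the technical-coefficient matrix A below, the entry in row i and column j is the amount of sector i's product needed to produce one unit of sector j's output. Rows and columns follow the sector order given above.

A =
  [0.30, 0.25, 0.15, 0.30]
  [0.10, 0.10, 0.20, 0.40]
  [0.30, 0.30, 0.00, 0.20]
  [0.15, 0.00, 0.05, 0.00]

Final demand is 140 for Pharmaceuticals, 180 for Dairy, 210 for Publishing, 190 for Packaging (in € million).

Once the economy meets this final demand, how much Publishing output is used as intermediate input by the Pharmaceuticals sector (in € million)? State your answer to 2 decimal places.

z_31 = 203.68

I − A =
  [   0.70    -0.25    -0.15    -0.30]
  [  -0.10     0.90    -0.20    -0.40]
  [  -0.30    -0.30     1.00    -0.20]
  [  -0.15     0.00    -0.05     1.00]
Compute the cofactors C_ij = (−1)^(i+j)·(3×3 minor ij) of I−A; the adjugate is their transpose:
adj(I−A) = Cᵀ =
  [ 0.8250   0.2970   0.2035   0.4070]
  [ 0.2310   0.5940   0.1705   0.3410]
  [ 0.3450   0.2790   0.5495   0.3250]
  [ 0.1410   0.0585   0.0580   0.5030]
det(I−A) = Σ_j (I−A)_1j·C_1j = (0.70)(0.8250) + (-0.25)(0.2310) + (-0.15)(0.3450) + (-0.30)(0.1410) = 0.4257
(I − A)⁻¹ = adj(I−A) / det(I−A) ≈
  [   1.9380     0.6977     0.4780     0.9561]
  [   0.5426     1.3953     0.4005     0.8010]
  [   0.8104     0.6554     1.2908     0.7634]
  [   0.3312     0.1374     0.1362     1.1816]
First solve x = (I − A)⁻¹ d = adj(I−A)·d / det(I−A); in particular x_1 = (0.8250·140 + 0.2970·180 + 0.2035·210 + 0.4070·190) / 0.4257 = 289.025 / 0.4257 ≈ 678.9406.
Intermediate flow from 3 to 1: z_31 = a_31 · x_1 = 0.30 × 289.025 / 0.4257 = 86.7075 / 0.4257 ≈ 203.68.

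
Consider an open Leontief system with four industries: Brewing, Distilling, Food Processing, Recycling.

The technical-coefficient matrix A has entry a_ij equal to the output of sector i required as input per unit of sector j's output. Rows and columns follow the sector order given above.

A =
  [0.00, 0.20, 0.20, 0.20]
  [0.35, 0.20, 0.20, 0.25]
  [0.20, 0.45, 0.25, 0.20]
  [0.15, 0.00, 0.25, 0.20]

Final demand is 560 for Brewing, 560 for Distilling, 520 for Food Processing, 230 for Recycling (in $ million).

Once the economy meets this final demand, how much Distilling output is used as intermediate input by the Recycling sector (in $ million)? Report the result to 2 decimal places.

I − A =
  [   1.00    -0.20    -0.20    -0.20]
  [  -0.35     0.80    -0.20    -0.25]
  [  -0.20    -0.45     0.75    -0.20]
  [  -0.15     0.00    -0.25     0.80]
Compute the cofactors C_ij = (−1)^(i+j)·(3×3 minor ij) of I−A; the adjugate is their transpose:
adj(I−A) = Cᵀ =
  [ 0.339875   0.204500   0.212500   0.202000]
  [ 0.271125   0.479500   0.297500   0.292000]
  [ 0.294875   0.384500   0.552500   0.332000]
  [ 0.155875   0.158500   0.212500   0.386000]
det(I−A) = Σ_j (I−A)_1j·C_1j = (1.00)(0.339875) + (-0.20)(0.271125) + (-0.20)(0.294875) + (-0.20)(0.155875) = 0.1955
(I − A)⁻¹ = adj(I−A) / det(I−A) ≈
  [   1.7385     1.0460     1.0870     1.0332]
  [   1.3868     2.4527     1.5217     1.4936]
  [   1.5083     1.9668     2.8261     1.6982]
  [   0.7973     0.8107     1.0870     1.9744]
First solve x = (I − A)⁻¹ d = adj(I−A)·d / det(I−A); in particular x_4 = (0.155875·560 + 0.158500·560 + 0.212500·520 + 0.386000·230) / 0.1955 = 375.33 / 0.1955 ≈ 1919.8465.
Intermediate flow from 2 to 4: z_24 = a_24 · x_4 = 0.25 × 375.33 / 0.1955 = 93.8325 / 0.1955 ≈ 479.96.

z_24 = 479.96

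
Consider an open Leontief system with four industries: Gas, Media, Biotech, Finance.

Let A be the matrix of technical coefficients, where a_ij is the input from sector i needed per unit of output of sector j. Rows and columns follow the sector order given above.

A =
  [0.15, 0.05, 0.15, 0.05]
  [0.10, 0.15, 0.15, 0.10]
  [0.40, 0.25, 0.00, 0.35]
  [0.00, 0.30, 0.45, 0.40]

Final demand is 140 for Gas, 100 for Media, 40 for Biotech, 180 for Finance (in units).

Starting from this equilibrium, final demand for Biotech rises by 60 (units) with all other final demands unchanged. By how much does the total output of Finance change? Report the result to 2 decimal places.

I − A =
  [   0.85    -0.05    -0.15    -0.05]
  [  -0.10     0.85    -0.15    -0.10]
  [  -0.40    -0.25     1.00    -0.35]
  [   0.00    -0.30    -0.45     0.60]
Compute the cofactors C_ij = (−1)^(i+j)·(3×3 minor ij) of I−A; the adjugate is their transpose:
adj(I−A) = Cᵀ =
  [ 0.296625   0.081000   0.100125   0.096625]
  [ 0.098250   0.331125   0.126000   0.136875]
  [ 0.217500   0.234750   0.403500   0.292625]
  [ 0.212250   0.341625   0.365625   0.627875]
det(I−A) = Σ_j (I−A)_1j·C_1j = (0.85)(0.296625) + (-0.05)(0.098250) + (-0.15)(0.217500) + (-0.05)(0.212250) = 0.20398125
(I − A)⁻¹ = adj(I−A) / det(I−A) ≈
  [   1.4542     0.3971     0.4909     0.4737]
  [   0.4817     1.6233     0.6177     0.6710]
  [   1.0663     1.1508     1.9781     1.4346]
  [   1.0405     1.6748     1.7924     3.0781]
Δx = (I − A)⁻¹ Δd with Δd having +60 in the Biotech component and 0 elsewhere.
So Δx_4 = L_43 · (+60), where L_43 = adj(I−A)_43 / det(I−A) = 0.365625 / 0.20398125.
Δx_4 = 0.365625 × (+60) / 0.20398125 = 21.9375 / 0.20398125 ≈ 107.55.

Δx_4 = 107.55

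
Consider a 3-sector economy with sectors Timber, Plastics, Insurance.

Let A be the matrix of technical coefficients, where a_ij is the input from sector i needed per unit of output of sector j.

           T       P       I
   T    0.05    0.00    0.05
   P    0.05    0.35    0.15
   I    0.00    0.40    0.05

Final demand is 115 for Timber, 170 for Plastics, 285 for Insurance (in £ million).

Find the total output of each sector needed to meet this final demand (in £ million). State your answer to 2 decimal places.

I − A =
  [   0.95     0.00    -0.05]
  [  -0.05     0.65    -0.15]
  [   0.00    -0.40     0.95]
Cofactors of I−A, C_ij = (−1)^(i+j)·(minor ij) (rows/columns in the sector order above):
  C_11 = (0.65)(0.95) − (-0.15)(-0.40) = 0.5575
  C_12 = −[(-0.05)(0.95) − (-0.15)(0.00)] = 0.0475
  C_13 = (-0.05)(-0.40) − (0.65)(0.00) = 0.0200
  C_21 = −[(0.00)(0.95) − (-0.05)(-0.40)] = 0.0200
  C_22 = (0.95)(0.95) − (-0.05)(0.00) = 0.9025
  C_23 = −[(0.95)(-0.40) − (0.00)(0.00)] = 0.3800
  C_31 = (0.00)(-0.15) − (-0.05)(0.65) = 0.0325
  C_32 = −[(0.95)(-0.15) − (-0.05)(-0.05)] = 0.1450
  C_33 = (0.95)(0.65) − (0.00)(-0.05) = 0.6175
det(I−A) = Σ_j (I−A)_1j·C_1j = (0.95)(0.5575) + (0.00)(0.0475) + (-0.05)(0.0200) = 0.528625
adj(I−A) = Cᵀ =
  [ 0.5575   0.0200   0.0325]
  [ 0.0475   0.9025   0.1450]
  [ 0.0200   0.3800   0.6175]
(I − A)⁻¹ = adj(I−A) / det(I−A) ≈
  [   1.0546     0.0378     0.0615]
  [   0.0899     1.7073     0.2743]
  [   0.0378     0.7188     1.1681]
x = (I − A)⁻¹ d = adj(I−A)·d / det(I−A), with det(I−A) = 0.528625:
  x_T = (0.5575·115 + 0.0200·170 + 0.0325·285) / 0.528625 = 76.775 / 0.528625 ≈ 145.24
  x_P = (0.0475·115 + 0.9025·170 + 0.1450·285) / 0.528625 = 200.2125 / 0.528625 ≈ 378.74
  x_I = (0.0200·115 + 0.3800·170 + 0.6175·285) / 0.528625 = 242.8875 / 0.528625 ≈ 459.47

x_T = 145.24, x_P = 378.74, x_I = 459.47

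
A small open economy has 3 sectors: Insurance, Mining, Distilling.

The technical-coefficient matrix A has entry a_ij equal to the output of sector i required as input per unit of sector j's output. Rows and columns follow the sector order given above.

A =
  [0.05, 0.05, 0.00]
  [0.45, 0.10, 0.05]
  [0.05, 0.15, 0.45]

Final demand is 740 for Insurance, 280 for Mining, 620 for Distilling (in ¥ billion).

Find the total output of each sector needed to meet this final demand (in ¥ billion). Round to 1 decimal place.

x_I = 821.1, x_M = 800.6, x_D = 1420.2

I − A =
  [   0.95    -0.05     0.00]
  [  -0.45     0.90    -0.05]
  [  -0.05    -0.15     0.55]
Cofactors of I−A, C_ij = (−1)^(i+j)·(minor ij) (rows/columns in the sector order above):
  C_11 = (0.90)(0.55) − (-0.05)(-0.15) = 0.4875
  C_12 = −[(-0.45)(0.55) − (-0.05)(-0.05)] = 0.2500
  C_13 = (-0.45)(-0.15) − (0.90)(-0.05) = 0.1125
  C_21 = −[(-0.05)(0.55) − (0.00)(-0.15)] = 0.0275
  C_22 = (0.95)(0.55) − (0.00)(-0.05) = 0.5225
  C_23 = −[(0.95)(-0.15) − (-0.05)(-0.05)] = 0.1450
  C_31 = (-0.05)(-0.05) − (0.00)(0.90) = 0.0025
  C_32 = −[(0.95)(-0.05) − (0.00)(-0.45)] = 0.0475
  C_33 = (0.95)(0.90) − (-0.05)(-0.45) = 0.8325
det(I−A) = Σ_j (I−A)_1j·C_1j = (0.95)(0.4875) + (-0.05)(0.2500) + (0.00)(0.1125) = 0.450625
adj(I−A) = Cᵀ =
  [ 0.4875   0.0275   0.0025]
  [ 0.2500   0.5225   0.0475]
  [ 0.1125   0.1450   0.8325]
(I − A)⁻¹ = adj(I−A) / det(I−A) ≈
  [   1.0818     0.0610     0.0055]
  [   0.5548     1.1595     0.1054]
  [   0.2497     0.3218     1.8474]
x = (I − A)⁻¹ d = adj(I−A)·d / det(I−A), with det(I−A) = 0.450625:
  x_I = (0.4875·740 + 0.0275·280 + 0.0025·620) / 0.450625 = 370.00 / 0.450625 ≈ 821.1
  x_M = (0.2500·740 + 0.5225·280 + 0.0475·620) / 0.450625 = 360.75 / 0.450625 ≈ 800.6
  x_D = (0.1125·740 + 0.1450·280 + 0.8325·620) / 0.450625 = 640.00 / 0.450625 ≈ 1420.2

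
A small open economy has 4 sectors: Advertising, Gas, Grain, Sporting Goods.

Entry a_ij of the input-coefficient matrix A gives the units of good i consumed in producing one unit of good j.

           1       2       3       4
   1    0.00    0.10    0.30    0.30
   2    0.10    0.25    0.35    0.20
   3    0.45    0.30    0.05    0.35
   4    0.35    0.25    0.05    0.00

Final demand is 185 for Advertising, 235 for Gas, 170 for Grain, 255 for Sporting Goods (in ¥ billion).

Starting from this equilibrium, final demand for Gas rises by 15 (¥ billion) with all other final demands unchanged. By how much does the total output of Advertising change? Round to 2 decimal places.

Δx_1 = 17.21

I − A =
  [   1.00    -0.10    -0.30    -0.30]
  [  -0.10     0.75    -0.35    -0.20]
  [  -0.45    -0.30     0.95    -0.35]
  [  -0.35    -0.25    -0.05     1.00]
Compute the cofactors C_ij = (−1)^(i+j)·(3×3 minor ij) of I−A; the adjugate is their transpose:
adj(I−A) = Cᵀ =
  [ 0.513250   0.285250   0.283500   0.310250]
  [ 0.364625   0.654250   0.375750   0.371750]
  [ 0.466625   0.447000   0.596750   0.438250]
  [ 0.294125   0.285750   0.223000   0.472000]
det(I−A) = Σ_j (I−A)_1j·C_1j = (1.00)(0.513250) + (-0.10)(0.364625) + (-0.30)(0.466625) + (-0.30)(0.294125) = 0.2485625
(I − A)⁻¹ = adj(I−A) / det(I−A) ≈
  [   2.0649     1.1476     1.1406     1.2482]
  [   1.4669     2.6321     1.5117     1.4956]
  [   1.8773     1.7983     2.4008     1.7631]
  [   1.1833     1.1496     0.8972     1.8989]
Δx = (I − A)⁻¹ Δd with Δd having +15 in the Gas component and 0 elsewhere.
So Δx_1 = L_12 · (+15), where L_12 = adj(I−A)_12 / det(I−A) = 0.285250 / 0.2485625.
Δx_1 = 0.285250 × (+15) / 0.2485625 = 4.27875 / 0.2485625 ≈ 17.21.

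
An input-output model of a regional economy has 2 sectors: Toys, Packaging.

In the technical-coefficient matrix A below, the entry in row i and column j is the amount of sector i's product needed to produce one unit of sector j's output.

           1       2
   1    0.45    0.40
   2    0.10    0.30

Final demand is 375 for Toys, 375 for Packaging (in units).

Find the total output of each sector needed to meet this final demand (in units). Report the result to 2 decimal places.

I − A =
  [   0.55    -0.40]
  [  -0.10     0.70]
det(I−A) = (0.55)(0.70) − (-0.40)(-0.10) = 0.3450
adj(I−A) = [[0.70, 0.40], [0.10, 0.55]]
(I − A)⁻¹ = adj(I−A) / det(I−A) ≈
  [   2.0290     1.1594]
  [   0.2899     1.5942]
x = (I − A)⁻¹ d = adj(I−A)·d / det(I−A), with det(I−A) = 0.3450:
  x_1 = (0.70·375 + 0.40·375) / 0.3450 = 412.50 / 0.3450 ≈ 1195.65
  x_2 = (0.10·375 + 0.55·375) / 0.3450 = 243.75 / 0.3450 ≈ 706.52

x_1 = 1195.65, x_2 = 706.52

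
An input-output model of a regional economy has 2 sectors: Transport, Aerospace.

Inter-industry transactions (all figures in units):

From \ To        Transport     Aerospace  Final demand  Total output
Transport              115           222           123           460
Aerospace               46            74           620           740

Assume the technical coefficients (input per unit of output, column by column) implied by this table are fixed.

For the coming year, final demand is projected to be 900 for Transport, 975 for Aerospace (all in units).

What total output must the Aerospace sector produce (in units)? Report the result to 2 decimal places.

x_2 = 1273.26

Technical coefficients a_ij = z_ij / X_j:
  a_11 = 115/460 = 0.25, a_21 = 46/460 = 0.10
  a_12 = 222/740 = 0.30, a_22 = 74/740 = 0.10
I − A =
  [   0.75    -0.30]
  [  -0.10     0.90]
det(I−A) = (0.75)(0.90) − (-0.30)(-0.10) = 0.6450
adj(I−A) = [[0.90, 0.30], [0.10, 0.75]]
(I − A)⁻¹ = adj(I−A) / det(I−A) ≈
  [   1.3953     0.4651]
  [   0.1550     1.1628]
x = (I − A)⁻¹ d = adj(I−A)·d / det(I−A), with det(I−A) = 0.6450:
  x_1 = (0.90·900 + 0.30·975) / 0.6450 = 1102.50 / 0.6450 ≈ 1709.30
  x_2 = (0.10·900 + 0.75·975) / 0.6450 = 821.25 / 0.6450 ≈ 1273.26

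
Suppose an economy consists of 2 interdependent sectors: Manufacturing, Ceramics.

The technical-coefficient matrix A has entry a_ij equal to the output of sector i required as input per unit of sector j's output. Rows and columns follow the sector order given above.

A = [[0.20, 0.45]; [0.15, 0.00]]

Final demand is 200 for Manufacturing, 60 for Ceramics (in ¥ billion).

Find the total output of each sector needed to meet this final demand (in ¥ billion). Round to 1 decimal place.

I − A =
  [   0.80    -0.45]
  [  -0.15     1.00]
det(I−A) = (0.80)(1.00) − (-0.45)(-0.15) = 0.7325
adj(I−A) = [[1.00, 0.45], [0.15, 0.80]]
(I − A)⁻¹ = adj(I−A) / det(I−A) ≈
  [   1.3652     0.6143]
  [   0.2048     1.0922]
x = (I − A)⁻¹ d = adj(I−A)·d / det(I−A), with det(I−A) = 0.7325:
  x_1 = (1.00·200 + 0.45·60) / 0.7325 = 227.00 / 0.7325 ≈ 309.9
  x_2 = (0.15·200 + 0.80·60) / 0.7325 = 78.00 / 0.7325 ≈ 106.5

x_1 = 309.9, x_2 = 106.5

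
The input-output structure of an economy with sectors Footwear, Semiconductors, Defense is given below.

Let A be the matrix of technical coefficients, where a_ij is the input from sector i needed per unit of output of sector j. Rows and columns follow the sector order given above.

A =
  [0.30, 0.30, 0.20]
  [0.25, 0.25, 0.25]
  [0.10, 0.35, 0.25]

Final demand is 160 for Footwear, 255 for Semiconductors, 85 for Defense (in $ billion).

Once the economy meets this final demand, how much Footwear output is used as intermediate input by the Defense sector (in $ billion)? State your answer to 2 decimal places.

I − A =
  [   0.70    -0.30    -0.20]
  [  -0.25     0.75    -0.25]
  [  -0.10    -0.35     0.75]
Cofactors of I−A, C_ij = (−1)^(i+j)·(minor ij) (rows/columns in the sector order above):
  C_11 = (0.75)(0.75) − (-0.25)(-0.35) = 0.4750
  C_12 = −[(-0.25)(0.75) − (-0.25)(-0.10)] = 0.2125
  C_13 = (-0.25)(-0.35) − (0.75)(-0.10) = 0.1625
  C_21 = −[(-0.30)(0.75) − (-0.20)(-0.35)] = 0.2950
  C_22 = (0.70)(0.75) − (-0.20)(-0.10) = 0.5050
  C_23 = −[(0.70)(-0.35) − (-0.30)(-0.10)] = 0.2750
  C_31 = (-0.30)(-0.25) − (-0.20)(0.75) = 0.2250
  C_32 = −[(0.70)(-0.25) − (-0.20)(-0.25)] = 0.2250
  C_33 = (0.70)(0.75) − (-0.30)(-0.25) = 0.4500
det(I−A) = Σ_j (I−A)_1j·C_1j = (0.70)(0.4750) + (-0.30)(0.2125) + (-0.20)(0.1625) = 0.23625
adj(I−A) = Cᵀ =
  [ 0.4750   0.2950   0.2250]
  [ 0.2125   0.5050   0.2250]
  [ 0.1625   0.2750   0.4500]
(I − A)⁻¹ = adj(I−A) / det(I−A) ≈
  [   2.0106     1.2487     0.9524]
  [   0.8995     2.1376     0.9524]
  [   0.6878     1.1640     1.9048]
First solve x = (I − A)⁻¹ d = adj(I−A)·d / det(I−A); in particular x_D = (0.1625·160 + 0.2750·255 + 0.4500·85) / 0.23625 = 134.375 / 0.23625 ≈ 568.7831.
Intermediate flow from F to D: z_FD = a_FD · x_D = 0.20 × 134.375 / 0.23625 = 26.875 / 0.23625 ≈ 113.76.

z_FD = 113.76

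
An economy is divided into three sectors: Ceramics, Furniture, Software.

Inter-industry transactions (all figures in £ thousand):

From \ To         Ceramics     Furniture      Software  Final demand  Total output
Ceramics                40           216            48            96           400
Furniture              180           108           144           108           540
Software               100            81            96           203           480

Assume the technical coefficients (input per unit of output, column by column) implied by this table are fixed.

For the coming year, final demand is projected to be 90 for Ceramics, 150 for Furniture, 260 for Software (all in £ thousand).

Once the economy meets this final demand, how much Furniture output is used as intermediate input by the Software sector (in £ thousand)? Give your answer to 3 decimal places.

Technical coefficients a_ij = z_ij / X_j:
  a_CC = 40/400 = 0.10, a_FC = 180/400 = 0.45, a_SC = 100/400 = 0.25
  a_CF = 216/540 = 0.40, a_FF = 108/540 = 0.20, a_SF = 81/540 = 0.15
  a_CS = 48/480 = 0.10, a_FS = 144/480 = 0.30, a_SS = 96/480 = 0.20
I − A =
  [   0.90    -0.40    -0.10]
  [  -0.45     0.80    -0.30]
  [  -0.25    -0.15     0.80]
Cofactors of I−A, C_ij = (−1)^(i+j)·(minor ij) (rows/columns in the sector order above):
  C_11 = (0.80)(0.80) − (-0.30)(-0.15) = 0.5950
  C_12 = −[(-0.45)(0.80) − (-0.30)(-0.25)] = 0.4350
  C_13 = (-0.45)(-0.15) − (0.80)(-0.25) = 0.2675
  C_21 = −[(-0.40)(0.80) − (-0.10)(-0.15)] = 0.3350
  C_22 = (0.90)(0.80) − (-0.10)(-0.25) = 0.6950
  C_23 = −[(0.90)(-0.15) − (-0.40)(-0.25)] = 0.2350
  C_31 = (-0.40)(-0.30) − (-0.10)(0.80) = 0.2000
  C_32 = −[(0.90)(-0.30) − (-0.10)(-0.45)] = 0.3150
  C_33 = (0.90)(0.80) − (-0.40)(-0.45) = 0.5400
det(I−A) = Σ_j (I−A)_1j·C_1j = (0.90)(0.5950) + (-0.40)(0.4350) + (-0.10)(0.2675) = 0.33475
adj(I−A) = Cᵀ =
  [ 0.5950   0.3350   0.2000]
  [ 0.4350   0.6950   0.3150]
  [ 0.2675   0.2350   0.5400]
(I − A)⁻¹ = adj(I−A) / det(I−A) ≈
  [   1.7774     1.0007     0.5975]
  [   1.2995     2.0762     0.9410]
  [   0.7991     0.7020     1.6131]
First solve x = (I − A)⁻¹ d = adj(I−A)·d / det(I−A); in particular x_S = (0.2675·90 + 0.2350·150 + 0.5400·260) / 0.33475 = 199.725 / 0.33475 ≈ 596.63928.
Intermediate flow from F to S: z_FS = a_FS · x_S = 0.30 × 199.725 / 0.33475 = 59.9175 / 0.33475 ≈ 178.992.

z_FS = 178.992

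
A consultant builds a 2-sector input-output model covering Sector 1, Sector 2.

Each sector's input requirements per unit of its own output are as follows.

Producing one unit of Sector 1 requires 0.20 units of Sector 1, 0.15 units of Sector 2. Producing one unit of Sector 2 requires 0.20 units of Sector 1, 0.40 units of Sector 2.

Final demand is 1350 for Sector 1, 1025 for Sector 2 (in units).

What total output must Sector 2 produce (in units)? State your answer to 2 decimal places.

x_2 = 2272.22

I − A =
  [   0.80    -0.20]
  [  -0.15     0.60]
det(I−A) = (0.80)(0.60) − (-0.20)(-0.15) = 0.4500
adj(I−A) = [[0.60, 0.20], [0.15, 0.80]]
(I − A)⁻¹ = adj(I−A) / det(I−A) ≈
  [   1.3333     0.4444]
  [   0.3333     1.7778]
x = (I − A)⁻¹ d = adj(I−A)·d / det(I−A), with det(I−A) = 0.4500:
  x_1 = (0.60·1350 + 0.20·1025) / 0.4500 = 1015.00 / 0.4500 ≈ 2255.56
  x_2 = (0.15·1350 + 0.80·1025) / 0.4500 = 1022.50 / 0.4500 ≈ 2272.22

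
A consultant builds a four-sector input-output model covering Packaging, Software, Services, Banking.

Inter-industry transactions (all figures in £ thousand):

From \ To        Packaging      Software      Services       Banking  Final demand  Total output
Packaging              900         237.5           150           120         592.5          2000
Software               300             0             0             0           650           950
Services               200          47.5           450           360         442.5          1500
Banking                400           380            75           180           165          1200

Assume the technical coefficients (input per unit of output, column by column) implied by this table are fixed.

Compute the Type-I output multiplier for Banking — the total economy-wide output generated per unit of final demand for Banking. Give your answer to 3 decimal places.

Technical coefficients a_ij = z_ij / X_j:
  a_11 = 900/2000 = 0.45, a_21 = 300/2000 = 0.15, a_31 = 200/2000 = 0.10, a_41 = 400/2000 = 0.20
  a_12 = 237.5/950 = 0.25, a_22 = 0/950 = 0.00, a_32 = 47.5/950 = 0.05, a_42 = 380/950 = 0.40
  a_13 = 150/1500 = 0.10, a_23 = 0/1500 = 0.00, a_33 = 450/1500 = 0.30, a_43 = 75/1500 = 0.05
  a_14 = 120/1200 = 0.10, a_24 = 0/1200 = 0.00, a_34 = 360/1200 = 0.30, a_44 = 180/1200 = 0.15
I − A =
  [   0.55    -0.25    -0.10    -0.10]
  [  -0.15     1.00     0.00     0.00]
  [  -0.10    -0.05     0.70    -0.30]
  [  -0.20    -0.40    -0.05     0.85]
Compute the cofactors C_ij = (−1)^(i+j)·(3×3 minor ij) of I−A; the adjugate is their transpose:
adj(I−A) = Cᵀ =
  [ 0.580000   0.189500   0.090000   0.100000]
  [ 0.087000   0.290000   0.013500   0.015000]
  [ 0.169375   0.128625   0.409625   0.164500]
  [ 0.187375   0.188625   0.051625   0.348000]
det(I−A) = Σ_j (I−A)_1j·C_1j = (0.55)(0.580000) + (-0.25)(0.087000) + (-0.10)(0.169375) + (-0.10)(0.187375) = 0.261575
(I − A)⁻¹ = adj(I−A) / det(I−A) ≈
  [   2.2173     0.7245     0.3441     0.3823]
  [   0.3326     1.1087     0.0516     0.0573]
  [   0.6475     0.4917     1.5660     0.6289]
  [   0.7163     0.7211     0.1974     1.3304]
The output multiplier for sector j is the column-j sum of the Leontief inverse (I − A)⁻¹ = adj(I−A) / det(I−A).
Column 4 of adj(I−A): (0.100000, 0.015000, 0.164500, 0.348000); det(I−A) = 0.261575.
m_4 = (0.100000 + 0.015000 + 0.164500 + 0.348000) / 0.261575 = 0.6275 / 0.261575 ≈ 2.399.

m_4 = 2.399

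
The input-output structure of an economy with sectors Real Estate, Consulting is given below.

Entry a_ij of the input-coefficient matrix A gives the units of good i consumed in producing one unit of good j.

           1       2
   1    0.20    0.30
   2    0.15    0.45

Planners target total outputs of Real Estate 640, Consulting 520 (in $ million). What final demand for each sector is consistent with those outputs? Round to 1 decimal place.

d_1 = 356.0, d_2 = 190.0

I − A =
  [   0.80    -0.30]
  [  -0.15     0.55]
d = (I − A) x:
  d_1 = (+0.80)·640 + (-0.30)·520 = 356.0
  d_2 = (-0.15)·640 + (+0.55)·520 = 190.0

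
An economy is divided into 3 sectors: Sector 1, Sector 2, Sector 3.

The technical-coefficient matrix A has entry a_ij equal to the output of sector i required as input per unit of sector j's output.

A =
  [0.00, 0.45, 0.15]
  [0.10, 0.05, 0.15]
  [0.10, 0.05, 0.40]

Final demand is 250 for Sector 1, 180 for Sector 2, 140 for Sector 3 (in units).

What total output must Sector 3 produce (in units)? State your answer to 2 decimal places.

I − A =
  [   1.00    -0.45    -0.15]
  [  -0.10     0.95    -0.15]
  [  -0.10    -0.05     0.60]
Cofactors of I−A, C_ij = (−1)^(i+j)·(minor ij) (rows/columns in the sector order above):
  C_11 = (0.95)(0.60) − (-0.15)(-0.05) = 0.5625
  C_12 = −[(-0.10)(0.60) − (-0.15)(-0.10)] = 0.0750
  C_13 = (-0.10)(-0.05) − (0.95)(-0.10) = 0.1000
  C_21 = −[(-0.45)(0.60) − (-0.15)(-0.05)] = 0.2775
  C_22 = (1.00)(0.60) − (-0.15)(-0.10) = 0.5850
  C_23 = −[(1.00)(-0.05) − (-0.45)(-0.10)] = 0.0950
  C_31 = (-0.45)(-0.15) − (-0.15)(0.95) = 0.2100
  C_32 = −[(1.00)(-0.15) − (-0.15)(-0.10)] = 0.1650
  C_33 = (1.00)(0.95) − (-0.45)(-0.10) = 0.9050
det(I−A) = Σ_j (I−A)_1j·C_1j = (1.00)(0.5625) + (-0.45)(0.0750) + (-0.15)(0.1000) = 0.51375
adj(I−A) = Cᵀ =
  [ 0.5625   0.2775   0.2100]
  [ 0.0750   0.5850   0.1650]
  [ 0.1000   0.0950   0.9050]
(I − A)⁻¹ = adj(I−A) / det(I−A) ≈
  [   1.0949     0.5401     0.4088]
  [   0.1460     1.1387     0.3212]
  [   0.1946     0.1849     1.7616]
x = (I − A)⁻¹ d = adj(I−A)·d / det(I−A), with det(I−A) = 0.51375:
  x_1 = (0.5625·250 + 0.2775·180 + 0.2100·140) / 0.51375 = 219.975 / 0.51375 ≈ 428.18
  x_2 = (0.0750·250 + 0.5850·180 + 0.1650·140) / 0.51375 = 147.15 / 0.51375 ≈ 286.42
  x_3 = (0.1000·250 + 0.0950·180 + 0.9050·140) / 0.51375 = 168.80 / 0.51375 ≈ 328.56

x_3 = 328.56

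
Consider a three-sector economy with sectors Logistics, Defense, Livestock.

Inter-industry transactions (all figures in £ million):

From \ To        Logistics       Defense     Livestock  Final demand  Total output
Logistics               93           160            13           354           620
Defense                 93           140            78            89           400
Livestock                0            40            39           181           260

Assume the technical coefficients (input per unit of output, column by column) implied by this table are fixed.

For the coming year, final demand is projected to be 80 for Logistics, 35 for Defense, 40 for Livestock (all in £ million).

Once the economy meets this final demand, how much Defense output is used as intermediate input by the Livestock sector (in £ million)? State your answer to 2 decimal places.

Technical coefficients a_ij = z_ij / X_j:
  a_11 = 93/620 = 0.15, a_21 = 93/620 = 0.15, a_31 = 0/620 = 0.00
  a_12 = 160/400 = 0.40, a_22 = 140/400 = 0.35, a_32 = 40/400 = 0.10
  a_13 = 13/260 = 0.05, a_23 = 78/260 = 0.30, a_33 = 39/260 = 0.15
I − A =
  [   0.85    -0.40    -0.05]
  [  -0.15     0.65    -0.30]
  [   0.00    -0.10     0.85]
Cofactors of I−A, C_ij = (−1)^(i+j)·(minor ij) (rows/columns in the sector order above):
  C_11 = (0.65)(0.85) − (-0.30)(-0.10) = 0.5225
  C_12 = −[(-0.15)(0.85) − (-0.30)(0.00)] = 0.1275
  C_13 = (-0.15)(-0.10) − (0.65)(0.00) = 0.0150
  C_21 = −[(-0.40)(0.85) − (-0.05)(-0.10)] = 0.3450
  C_22 = (0.85)(0.85) − (-0.05)(0.00) = 0.7225
  C_23 = −[(0.85)(-0.10) − (-0.40)(0.00)] = 0.0850
  C_31 = (-0.40)(-0.30) − (-0.05)(0.65) = 0.1525
  C_32 = −[(0.85)(-0.30) − (-0.05)(-0.15)] = 0.2625
  C_33 = (0.85)(0.65) − (-0.40)(-0.15) = 0.4925
det(I−A) = Σ_j (I−A)_1j·C_1j = (0.85)(0.5225) + (-0.40)(0.1275) + (-0.05)(0.0150) = 0.392375
adj(I−A) = Cᵀ =
  [ 0.5225   0.3450   0.1525]
  [ 0.1275   0.7225   0.2625]
  [ 0.0150   0.0850   0.4925]
(I − A)⁻¹ = adj(I−A) / det(I−A) ≈
  [   1.3316     0.8793     0.3887]
  [   0.3249     1.8414     0.6690]
  [   0.0382     0.2166     1.2552]
First solve x = (I − A)⁻¹ d = adj(I−A)·d / det(I−A); in particular x_3 = (0.0150·80 + 0.0850·35 + 0.4925·40) / 0.392375 = 23.875 / 0.392375 ≈ 60.8474.
Intermediate flow from 2 to 3: z_23 = a_23 · x_3 = 0.30 × 23.875 / 0.392375 = 7.1625 / 0.392375 ≈ 18.25.

z_23 = 18.25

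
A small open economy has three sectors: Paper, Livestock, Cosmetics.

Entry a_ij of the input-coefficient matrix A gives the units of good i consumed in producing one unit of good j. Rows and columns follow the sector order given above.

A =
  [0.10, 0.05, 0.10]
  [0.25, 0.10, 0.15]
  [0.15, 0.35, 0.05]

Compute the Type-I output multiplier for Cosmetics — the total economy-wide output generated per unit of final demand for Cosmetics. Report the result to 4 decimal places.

I − A =
  [   0.90    -0.05    -0.10]
  [  -0.25     0.90    -0.15]
  [  -0.15    -0.35     0.95]
Cofactors of I−A, C_ij = (−1)^(i+j)·(minor ij) (rows/columns in the sector order above):
  C_11 = (0.90)(0.95) − (-0.15)(-0.35) = 0.8025
  C_12 = −[(-0.25)(0.95) − (-0.15)(-0.15)] = 0.2600
  C_13 = (-0.25)(-0.35) − (0.90)(-0.15) = 0.2225
  C_21 = −[(-0.05)(0.95) − (-0.10)(-0.35)] = 0.0825
  C_22 = (0.90)(0.95) − (-0.10)(-0.15) = 0.8400
  C_23 = −[(0.90)(-0.35) − (-0.05)(-0.15)] = 0.3225
  C_31 = (-0.05)(-0.15) − (-0.10)(0.90) = 0.0975
  C_32 = −[(0.90)(-0.15) − (-0.10)(-0.25)] = 0.1600
  C_33 = (0.90)(0.90) − (-0.05)(-0.25) = 0.7975
det(I−A) = Σ_j (I−A)_1j·C_1j = (0.90)(0.8025) + (-0.05)(0.2600) + (-0.10)(0.2225) = 0.6870
adj(I−A) = Cᵀ =
  [ 0.8025   0.0825   0.0975]
  [ 0.2600   0.8400   0.1600]
  [ 0.2225   0.3225   0.7975]
(I − A)⁻¹ = adj(I−A) / det(I−A) ≈
  [   1.16812     0.12009     0.14192]
  [   0.37846     1.22271     0.23290]
  [   0.32387     0.46943     1.16084]
The output multiplier for sector j is the column-j sum of the Leontief inverse (I − A)⁻¹ = adj(I−A) / det(I−A).
Column 3 of adj(I−A): (0.0975, 0.1600, 0.7975); det(I−A) = 0.6870.
m_3 = (0.0975 + 0.1600 + 0.7975) / 0.6870 = 1.055 / 0.6870 ≈ 1.5357.

m_3 = 1.5357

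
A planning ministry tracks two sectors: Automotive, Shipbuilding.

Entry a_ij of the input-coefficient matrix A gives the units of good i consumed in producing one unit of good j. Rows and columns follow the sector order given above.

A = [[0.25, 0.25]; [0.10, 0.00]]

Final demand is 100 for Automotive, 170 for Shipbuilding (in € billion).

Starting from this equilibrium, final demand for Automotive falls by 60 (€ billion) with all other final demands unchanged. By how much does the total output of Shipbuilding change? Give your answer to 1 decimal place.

I − A =
  [   0.75    -0.25]
  [  -0.10     1.00]
det(I−A) = (0.75)(1.00) − (-0.25)(-0.10) = 0.7250
adj(I−A) = [[1.00, 0.25], [0.10, 0.75]]
(I − A)⁻¹ = adj(I−A) / det(I−A) ≈
  [   1.3793     0.3448]
  [   0.1379     1.0345]
Δx = (I − A)⁻¹ Δd with Δd having -60 in the Automotive component and 0 elsewhere.
So Δx_S = L_SA · (-60), where L_SA = adj(I−A)_SA / det(I−A) = 0.10 / 0.7250.
Δx_S = 0.10 × (-60) / 0.7250 = -6.00 / 0.7250 ≈ -8.3.

Δx_S = -8.3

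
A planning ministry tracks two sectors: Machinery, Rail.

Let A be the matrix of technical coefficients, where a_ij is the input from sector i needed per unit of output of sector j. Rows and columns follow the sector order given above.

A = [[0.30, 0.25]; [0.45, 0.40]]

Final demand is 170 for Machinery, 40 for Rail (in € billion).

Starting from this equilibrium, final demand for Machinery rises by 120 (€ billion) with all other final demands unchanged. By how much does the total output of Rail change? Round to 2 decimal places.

I − A =
  [   0.70    -0.25]
  [  -0.45     0.60]
det(I−A) = (0.70)(0.60) − (-0.25)(-0.45) = 0.3075
adj(I−A) = [[0.60, 0.25], [0.45, 0.70]]
(I − A)⁻¹ = adj(I−A) / det(I−A) ≈
  [   1.9512     0.8130]
  [   1.4634     2.2764]
Δx = (I − A)⁻¹ Δd with Δd having +120 in the Machinery component and 0 elsewhere.
So Δx_R = L_RM · (+120), where L_RM = adj(I−A)_RM / det(I−A) = 0.45 / 0.3075.
Δx_R = 0.45 × (+120) / 0.3075 = 54.00 / 0.3075 ≈ 175.61.

Δx_R = 175.61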